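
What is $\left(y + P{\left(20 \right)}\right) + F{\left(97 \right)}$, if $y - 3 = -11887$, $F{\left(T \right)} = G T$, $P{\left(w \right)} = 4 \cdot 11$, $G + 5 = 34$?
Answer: $-9027$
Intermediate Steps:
$G = 29$ ($G = -5 + 34 = 29$)
$P{\left(w \right)} = 44$
$F{\left(T \right)} = 29 T$
$y = -11884$ ($y = 3 - 11887 = -11884$)
$\left(y + P{\left(20 \right)}\right) + F{\left(97 \right)} = \left(-11884 + 44\right) + 29 \cdot 97 = -11840 + 2813 = -9027$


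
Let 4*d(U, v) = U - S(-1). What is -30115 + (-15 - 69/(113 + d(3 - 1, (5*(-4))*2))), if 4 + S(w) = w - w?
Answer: -6899908/229 ≈ -30131.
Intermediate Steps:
S(w) = -4 (S(w) = -4 + (w - w) = -4 + 0 = -4)
d(U, v) = 1 + U/4 (d(U, v) = (U - 1*(-4))/4 = (U + 4)/4 = (4 + U)/4 = 1 + U/4)
-30115 + (-15 - 69/(113 + d(3 - 1, (5*(-4))*2))) = -30115 + (-15 - 69/(113 + (1 + (3 - 1)/4))) = -30115 + (-15 - 69/(113 + (1 + (1/4)*2))) = -30115 + (-15 - 69/(113 + (1 + 1/2))) = -30115 + (-15 - 69/(113 + 3/2)) = -30115 + (-15 - 69/(229/2)) = -30115 + (-15 + (2/229)*(-69)) = -30115 + (-15 - 138/229) = -30115 - 3573/229 = -6899908/229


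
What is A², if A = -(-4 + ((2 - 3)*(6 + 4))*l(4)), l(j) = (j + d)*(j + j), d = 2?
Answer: 234256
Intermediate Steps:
l(j) = 2*j*(2 + j) (l(j) = (j + 2)*(j + j) = (2 + j)*(2*j) = 2*j*(2 + j))
A = 484 (A = -(-4 + ((2 - 3)*(6 + 4))*(2*4*(2 + 4))) = -(-4 + (-1*10)*(2*4*6)) = -(-4 - 10*48) = -(-4 - 480) = -1*(-484) = 484)
A² = 484² = 234256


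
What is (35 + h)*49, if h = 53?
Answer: 4312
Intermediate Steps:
(35 + h)*49 = (35 + 53)*49 = 88*49 = 4312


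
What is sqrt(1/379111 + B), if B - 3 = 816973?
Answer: sqrt(117419998409028407)/379111 ≈ 903.87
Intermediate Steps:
B = 816976 (B = 3 + 816973 = 816976)
sqrt(1/379111 + B) = sqrt(1/379111 + 816976) = sqrt(309724588337/379111) = sqrt(117419998409028407)/379111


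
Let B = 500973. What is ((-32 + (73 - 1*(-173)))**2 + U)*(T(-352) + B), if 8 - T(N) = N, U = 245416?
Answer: 145994185596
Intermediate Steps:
T(N) = 8 - N
((-32 + (73 - 1*(-173)))**2 + U)*(T(-352) + B) = ((-32 + (73 - 1*(-173)))**2 + 245416)*((8 - 1*(-352)) + 500973) = ((-32 + (73 + 173))**2 + 245416)*((8 + 352) + 500973) = ((-32 + 246)**2 + 245416)*(360 + 500973) = (214**2 + 245416)*501333 = (45796 + 245416)*501333 = 291212*501333 = 145994185596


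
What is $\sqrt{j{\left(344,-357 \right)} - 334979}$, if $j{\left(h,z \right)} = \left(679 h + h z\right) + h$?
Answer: $i \sqrt{223867} \approx 473.15 i$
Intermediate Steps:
$j{\left(h,z \right)} = 680 h + h z$
$\sqrt{j{\left(344,-357 \right)} - 334979} = \sqrt{344 \left(680 - 357\right) - 334979} = \sqrt{344 \cdot 323 - 334979} = \sqrt{111112 - 334979} = \sqrt{-223867} = i \sqrt{223867}$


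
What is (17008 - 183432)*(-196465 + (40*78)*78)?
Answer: -7804453480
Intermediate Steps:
(17008 - 183432)*(-196465 + (40*78)*78) = -166424*(-196465 + 3120*78) = -166424*(-196465 + 243360) = -166424*46895 = -7804453480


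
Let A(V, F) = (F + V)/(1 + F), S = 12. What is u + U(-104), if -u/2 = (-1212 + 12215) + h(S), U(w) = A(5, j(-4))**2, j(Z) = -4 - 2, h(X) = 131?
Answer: -556699/25 ≈ -22268.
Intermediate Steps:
j(Z) = -6
A(V, F) = (F + V)/(1 + F)
U(w) = 1/25 (U(w) = ((-6 + 5)/(1 - 6))**2 = (-1/(-5))**2 = (-1/5*(-1))**2 = (1/5)**2 = 1/25)
u = -22268 (u = -2*((-1212 + 12215) + 131) = -2*(11003 + 131) = -2*11134 = -22268)
u + U(-104) = -22268 + 1/25 = -556699/25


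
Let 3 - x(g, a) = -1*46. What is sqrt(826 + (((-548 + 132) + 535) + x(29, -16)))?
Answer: sqrt(994) ≈ 31.528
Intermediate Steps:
x(g, a) = 49 (x(g, a) = 3 - (-1)*46 = 3 - 1*(-46) = 3 + 46 = 49)
sqrt(826 + (((-548 + 132) + 535) + x(29, -16))) = sqrt(826 + (((-548 + 132) + 535) + 49)) = sqrt(826 + ((-416 + 535) + 49)) = sqrt(826 + (119 + 49)) = sqrt(826 + 168) = sqrt(994)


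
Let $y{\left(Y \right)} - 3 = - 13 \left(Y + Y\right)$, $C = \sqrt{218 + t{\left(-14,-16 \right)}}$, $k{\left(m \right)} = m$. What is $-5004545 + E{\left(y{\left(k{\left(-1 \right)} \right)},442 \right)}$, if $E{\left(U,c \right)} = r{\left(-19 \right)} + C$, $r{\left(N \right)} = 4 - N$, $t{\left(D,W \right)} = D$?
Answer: $-5004522 + 2 \sqrt{51} \approx -5.0045 \cdot 10^{6}$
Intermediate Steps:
$C = 2 \sqrt{51}$ ($C = \sqrt{218 - 14} = \sqrt{204} = 2 \sqrt{51} \approx 14.283$)
$y{\left(Y \right)} = 3 - 26 Y$ ($y{\left(Y \right)} = 3 - 13 \left(Y + Y\right) = 3 - 13 \cdot 2 Y = 3 - 26 Y$)
$E{\left(U,c \right)} = 23 + 2 \sqrt{51}$ ($E{\left(U,c \right)} = \left(4 - -19\right) + 2 \sqrt{51} = \left(4 + 19\right) + 2 \sqrt{51} = 23 + 2 \sqrt{51}$)
$-5004545 + E{\left(y{\left(k{\left(-1 \right)} \right)},442 \right)} = -5004545 + \left(23 + 2 \sqrt{51}\right) = -5004522 + 2 \sqrt{51}$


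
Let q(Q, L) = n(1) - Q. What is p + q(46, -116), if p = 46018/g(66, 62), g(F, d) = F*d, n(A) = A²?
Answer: -69061/2046 ≈ -33.754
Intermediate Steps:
q(Q, L) = 1 - Q (q(Q, L) = 1² - Q = 1 - Q)
p = 23009/2046 (p = 46018/((66*62)) = 46018/4092 = 46018*(1/4092) = 23009/2046 ≈ 11.246)
p + q(46, -116) = 23009/2046 + (1 - 1*46) = 23009/2046 + (1 - 46) = 23009/2046 - 45 = -69061/2046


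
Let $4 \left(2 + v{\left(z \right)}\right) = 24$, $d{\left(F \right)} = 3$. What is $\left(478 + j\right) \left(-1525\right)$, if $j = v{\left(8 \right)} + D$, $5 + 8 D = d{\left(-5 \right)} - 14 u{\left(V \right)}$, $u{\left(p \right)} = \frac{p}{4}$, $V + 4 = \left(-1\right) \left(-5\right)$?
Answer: $- \frac{11744025}{16} \approx -7.34 \cdot 10^{5}$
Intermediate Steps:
$V = 1$ ($V = -4 - -5 = -4 + 5 = 1$)
$u{\left(p \right)} = \frac{p}{4}$ ($u{\left(p \right)} = p \frac{1}{4} = \frac{p}{4}$)
$v{\left(z \right)} = 4$ ($v{\left(z \right)} = -2 + \frac{1}{4} \cdot 24 = -2 + 6 = 4$)
$D = - \frac{11}{16}$ ($D = - \frac{5}{8} + \frac{3 - 14 \cdot \frac{1}{4} \cdot 1}{8} = - \frac{5}{8} + \frac{3 - \frac{7}{2}}{8} = - \frac{5}{8} + \frac{1}{8} \left(- \frac{1}{2}\right) = - \frac{5}{8} - \frac{1}{16} = - \frac{11}{16} \approx -0.6875$)
$j = \frac{53}{16}$ ($j = 4 - \frac{11}{16} = \frac{53}{16} \approx 3.3125$)
$\left(478 + j\right) \left(-1525\right) = \left(478 + \frac{53}{16}\right) \left(-1525\right) = \frac{7701}{16} \left(-1525\right) = - \frac{11744025}{16}$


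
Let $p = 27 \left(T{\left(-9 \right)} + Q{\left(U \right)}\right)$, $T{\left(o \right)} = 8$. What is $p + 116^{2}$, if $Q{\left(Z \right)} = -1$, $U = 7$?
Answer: $13645$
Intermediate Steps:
$p = 189$ ($p = 27 \left(8 - 1\right) = 27 \cdot 7 = 189$)
$p + 116^{2} = 189 + 116^{2} = 189 + 13456 = 13645$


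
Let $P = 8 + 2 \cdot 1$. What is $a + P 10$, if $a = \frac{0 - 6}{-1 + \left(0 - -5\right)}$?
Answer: $\frac{197}{2} \approx 98.5$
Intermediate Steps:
$a = - \frac{3}{2}$ ($a = \frac{0 - 6}{-1 + \left(0 + 5\right)} = - \frac{6}{-1 + 5} = - \frac{6}{4} = \left(-6\right) \frac{1}{4} = - \frac{3}{2} \approx -1.5$)
$P = 10$ ($P = 8 + 2 = 10$)
$a + P 10 = - \frac{3}{2} + 10 \cdot 10 = - \frac{3}{2} + 100 = \frac{197}{2}$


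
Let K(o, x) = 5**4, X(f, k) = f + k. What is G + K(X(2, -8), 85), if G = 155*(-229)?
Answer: -34870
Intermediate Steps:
K(o, x) = 625
G = -35495
G + K(X(2, -8), 85) = -35495 + 625 = -34870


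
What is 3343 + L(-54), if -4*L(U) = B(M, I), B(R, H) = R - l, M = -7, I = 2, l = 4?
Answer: 13383/4 ≈ 3345.8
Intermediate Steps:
B(R, H) = -4 + R (B(R, H) = R - 1*4 = R - 4 = -4 + R)
L(U) = 11/4 (L(U) = -(-4 - 7)/4 = -1/4*(-11) = 11/4)
3343 + L(-54) = 3343 + 11/4 = 13383/4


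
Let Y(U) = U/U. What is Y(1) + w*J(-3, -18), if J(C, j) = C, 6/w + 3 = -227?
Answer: 124/115 ≈ 1.0783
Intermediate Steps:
w = -3/115 (w = 6/(-3 - 227) = 6/(-230) = 6*(-1/230) = -3/115 ≈ -0.026087)
Y(U) = 1
Y(1) + w*J(-3, -18) = 1 - 3/115*(-3) = 1 + 9/115 = 124/115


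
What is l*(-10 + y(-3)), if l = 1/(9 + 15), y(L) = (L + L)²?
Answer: 13/12 ≈ 1.0833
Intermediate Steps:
y(L) = 4*L² (y(L) = (2*L)² = 4*L²)
l = 1/24 ≈ 0.041667
l*(-10 + y(-3)) = (-10 + 4*(-3)²)/24 = (-10 + 4*9)/24 = (-10 + 36)/24 = (1/24)*26 = 13/12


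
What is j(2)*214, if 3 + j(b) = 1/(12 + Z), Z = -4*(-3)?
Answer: -7597/12 ≈ -633.08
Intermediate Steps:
Z = 12
j(b) = -71/24 (j(b) = -3 + 1/(12 + 12) = -3 + 1/24 = -71/24)
j(2)*214 = -71/24*214 = -7597/12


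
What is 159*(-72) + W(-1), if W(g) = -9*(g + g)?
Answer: -11430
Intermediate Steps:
W(g) = -18*g
159*(-72) + W(-1) = 159*(-72) - 18*(-1) = -11448 + 18 = -11430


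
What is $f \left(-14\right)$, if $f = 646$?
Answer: $-9044$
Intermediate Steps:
$f \left(-14\right) = 646 \left(-14\right) = -9044$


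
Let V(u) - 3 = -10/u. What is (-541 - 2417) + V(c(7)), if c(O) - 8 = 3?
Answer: -32515/11 ≈ -2955.9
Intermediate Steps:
c(O) = 11 (c(O) = 8 + 3 = 11)
V(u) = 3 - 10/u
(-541 - 2417) + V(c(7)) = (-541 - 2417) + (3 - 10/11) = -2958 + (3 - 10*1/11) = -2958 + (3 - 10/11) = -2958 + 23/11 = -32515/11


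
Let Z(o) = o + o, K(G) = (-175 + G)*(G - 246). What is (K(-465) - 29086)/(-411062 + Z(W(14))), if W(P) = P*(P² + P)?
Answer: -212977/202591 ≈ -1.0513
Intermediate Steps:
W(P) = P*(P + P²)
K(G) = (-246 + G)*(-175 + G) (K(G) = (-175 + G)*(-246 + G) = (-246 + G)*(-175 + G))
Z(o) = 2*o
(K(-465) - 29086)/(-411062 + Z(W(14))) = ((43050 + (-465)² - 421*(-465)) - 29086)/(-411062 + 2*(14²*(1 + 14))) = ((43050 + 216225 + 195765) - 29086)/(-411062 + 2*(196*15)) = (455040 - 29086)/(-411062 + 2*2940) = 425954/(-411062 + 5880) = 425954/(-405182) = 425954*(-1/405182) = -212977/202591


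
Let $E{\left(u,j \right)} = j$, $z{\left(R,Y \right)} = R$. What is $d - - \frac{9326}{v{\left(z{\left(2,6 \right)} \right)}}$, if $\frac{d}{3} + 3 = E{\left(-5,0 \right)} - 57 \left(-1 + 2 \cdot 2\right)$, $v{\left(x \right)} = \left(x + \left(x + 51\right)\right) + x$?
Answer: $- \frac{20428}{57} \approx -358.39$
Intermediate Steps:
$v{\left(x \right)} = 51 + 3 x$ ($v{\left(x \right)} = \left(x + \left(51 + x\right)\right) + x = \left(51 + 2 x\right) + x = 51 + 3 x$)
$d = -522$ ($d = -9 + 3 \left(0 - 57 \left(-1 + 2 \cdot 2\right)\right) = -9 + 3 \left(0 - 57 \left(-1 + 4\right)\right) = -9 + 3 \left(0 - 171\right) = -9 + 3 \left(-171\right) = -9 - 513 = -522$)
$d - - \frac{9326}{v{\left(z{\left(2,6 \right)} \right)}} = -522 - - \frac{9326}{51 + 3 \cdot 2} = -522 - - \frac{9326}{51 + 6} = -522 - - \frac{9326}{57} = -522 + \frac{9326}{57} = - \frac{20428}{57}$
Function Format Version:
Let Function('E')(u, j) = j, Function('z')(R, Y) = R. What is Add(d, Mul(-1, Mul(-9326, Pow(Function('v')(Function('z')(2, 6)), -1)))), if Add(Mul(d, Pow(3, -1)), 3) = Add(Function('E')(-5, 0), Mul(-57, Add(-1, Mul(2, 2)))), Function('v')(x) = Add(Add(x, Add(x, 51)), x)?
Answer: Rational(-20428, 57) ≈ -358.39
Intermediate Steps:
Function('v')(x) = Add(51, Mul(3, x)) (Function('v')(x) = Add(Add(x, Add(51, x)), x) = Add(Add(51, Mul(2, x)), x) = Add(51, Mul(3, x)))
d = -522 (d = Add(-9, Mul(3, Add(0, Mul(-57, Add(-1, Mul(2, 2)))))) = Add(-9, Mul(3, Add(0, Mul(-57, Add(-1, 4))))) = Add(-9, Mul(3, Add(0, Mul(-57, 3)))) = Add(-9, Mul(3, Add(0, -171))) = Add(-9, Mul(3, -171)) = Add(-9, -513) = -522)
Add(d, Mul(-1, Mul(-9326, Pow(Function('v')(Function('z')(2, 6)), -1)))) = Add(-522, Mul(-1, Mul(-9326, Pow(Add(51, Mul(3, 2)), -1)))) = Add(-522, Mul(-1, Mul(-9326, Pow(Add(51, 6), -1)))) = Add(-522, Mul(-1, Mul(-9326, Pow(57, -1)))) = Add(-522, Mul(-1, Mul(-9326, Rational(1, 57)))) = Add(-522, Mul(-1, Rational(-9326, 57))) = Add(-522, Rational(9326, 57)) = Rational(-20428, 57)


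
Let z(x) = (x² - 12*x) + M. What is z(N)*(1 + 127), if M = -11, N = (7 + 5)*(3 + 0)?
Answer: 109184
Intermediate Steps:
N = 36 (N = 12*3 = 36)
z(x) = -11 + x² - 12*x (z(x) = (x² - 12*x) - 11 = -11 + x² - 12*x)
z(N)*(1 + 127) = (-11 + 36² - 12*36)*(1 + 127) = (-11 + 1296 - 432)*128 = 853*128 = 109184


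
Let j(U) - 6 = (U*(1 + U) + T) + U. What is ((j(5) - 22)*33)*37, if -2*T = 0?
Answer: 23199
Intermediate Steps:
T = 0 (T = -1/2*0 = 0)
j(U) = 6 + U + U*(1 + U) (j(U) = 6 + ((U*(1 + U) + 0) + U) = 6 + (U*(1 + U) + U) = 6 + (U + U*(1 + U)) = 6 + U + U*(1 + U))
((j(5) - 22)*33)*37 = (((6 + 5**2 + 2*5) - 22)*33)*37 = (((6 + 25 + 10) - 22)*33)*37 = ((41 - 22)*33)*37 = (19*33)*37 = 627*37 = 23199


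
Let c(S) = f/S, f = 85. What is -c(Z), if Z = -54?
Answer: 85/54 ≈ 1.5741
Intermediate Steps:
c(S) = 85/S
-c(Z) = -85/(-54) = -85*(-1)/54 = -1*(-85/54) = 85/54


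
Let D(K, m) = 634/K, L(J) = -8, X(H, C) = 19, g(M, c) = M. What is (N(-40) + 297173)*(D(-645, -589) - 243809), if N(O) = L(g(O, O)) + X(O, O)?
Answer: -46734394751776/645 ≈ -7.2456e+10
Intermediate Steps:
N(O) = 11 (N(O) = -8 + 19 = 11)
(N(-40) + 297173)*(D(-645, -589) - 243809) = (11 + 297173)*(634/(-645) - 243809) = 297184*(634*(-1/645) - 243809) = 297184*(-634/645 - 243809) = 297184*(-157257439/645) = -46734394751776/645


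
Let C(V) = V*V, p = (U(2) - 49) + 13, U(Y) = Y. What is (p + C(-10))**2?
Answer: 4356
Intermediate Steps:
p = -34 (p = (2 - 49) + 13 = -47 + 13 = -34)
C(V) = V**2
(p + C(-10))**2 = (-34 + (-10)**2)**2 = (-34 + 100)**2 = 66**2 = 4356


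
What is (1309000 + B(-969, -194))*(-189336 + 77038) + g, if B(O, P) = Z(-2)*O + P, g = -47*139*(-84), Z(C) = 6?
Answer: -146322846844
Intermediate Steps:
g = 548772 (g = -6533*(-84) = 548772)
B(O, P) = P + 6*O (B(O, P) = 6*O + P = P + 6*O)
(1309000 + B(-969, -194))*(-189336 + 77038) + g = (1309000 + (-194 + 6*(-969)))*(-189336 + 77038) + 548772 = (1309000 + (-194 - 5814))*(-112298) + 548772 = (1309000 - 6008)*(-112298) + 548772 = 1302992*(-112298) + 548772 = -146323395616 + 548772 = -146322846844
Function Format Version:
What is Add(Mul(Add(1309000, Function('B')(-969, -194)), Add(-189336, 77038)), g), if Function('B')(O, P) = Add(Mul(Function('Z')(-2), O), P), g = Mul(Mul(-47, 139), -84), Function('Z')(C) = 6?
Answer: -146322846844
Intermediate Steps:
g = 548772 (g = Mul(-6533, -84) = 548772)
Function('B')(O, P) = Add(P, Mul(6, O)) (Function('B')(O, P) = Add(Mul(6, O), P) = Add(P, Mul(6, O)))
Add(Mul(Add(1309000, Function('B')(-969, -194)), Add(-189336, 77038)), g) = Add(Mul(Add(1309000, Add(-194, Mul(6, -969))), Add(-189336, 77038)), 548772) = Add(Mul(Add(1309000, Add(-194, -5814)), -112298), 548772) = Add(Mul(Add(1309000, -6008), -112298), 548772) = Add(Mul(1302992, -112298), 548772) = Add(-146323395616, 548772) = -146322846844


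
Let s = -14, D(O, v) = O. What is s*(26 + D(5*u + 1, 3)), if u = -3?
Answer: -168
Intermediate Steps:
s*(26 + D(5*u + 1, 3)) = -14*(26 + (5*(-3) + 1)) = -14*(26 + (-15 + 1)) = -14*(26 - 14) = -14*12 = -168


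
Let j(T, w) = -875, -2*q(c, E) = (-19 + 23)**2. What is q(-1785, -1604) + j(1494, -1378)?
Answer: -883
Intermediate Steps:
q(c, E) = -8 (q(c, E) = -(-19 + 23)**2/2 = -1/2*4**2 = -1/2*16 = -8)
q(-1785, -1604) + j(1494, -1378) = -8 - 875 = -883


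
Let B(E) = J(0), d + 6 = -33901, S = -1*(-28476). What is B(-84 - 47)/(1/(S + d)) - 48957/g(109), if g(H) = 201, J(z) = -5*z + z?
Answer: -16319/67 ≈ -243.57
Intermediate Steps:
J(z) = -4*z
S = 28476
d = -33907 (d = -6 - 33901 = -33907)
B(E) = 0 (B(E) = -4*0 = 0)
B(-84 - 47)/(1/(S + d)) - 48957/g(109) = 0/(1/(28476 - 33907)) - 48957/201 = 0/(1/(-5431)) - 48957*1/201 = 0/(-1/5431) - 16319/67 = 0*(-5431) - 16319/67 = 0 - 16319/67 = -16319/67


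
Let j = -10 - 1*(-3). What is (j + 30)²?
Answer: 529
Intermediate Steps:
j = -7 (j = -10 + 3 = -7)
(j + 30)² = (-7 + 30)² = 23² = 529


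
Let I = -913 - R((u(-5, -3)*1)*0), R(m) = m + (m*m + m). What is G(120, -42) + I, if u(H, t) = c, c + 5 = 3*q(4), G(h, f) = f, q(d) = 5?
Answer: -955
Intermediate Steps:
c = 10 (c = -5 + 3*5 = -5 + 15 = 10)
u(H, t) = 10
R(m) = m**2 + 2*m (R(m) = m + (m**2 + m) = m + (m + m**2) = m**2 + 2*m)
I = -913 (I = -913 - (10*1)*0*(2 + (10*1)*0) = -913 - 10*0*(2 + 10*0) = -913 - 0*(2 + 0) = -913 - 0*2 = -913 - 1*0 = -913 + 0 = -913)
G(120, -42) + I = -42 - 913 = -955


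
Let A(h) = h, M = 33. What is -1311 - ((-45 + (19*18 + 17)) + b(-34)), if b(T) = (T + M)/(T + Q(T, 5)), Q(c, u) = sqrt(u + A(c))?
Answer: -1925659/1185 - I*sqrt(29)/1185 ≈ -1625.0 - 0.0045444*I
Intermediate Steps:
Q(c, u) = sqrt(c + u) (Q(c, u) = sqrt(u + c) = sqrt(c + u))
b(T) = (33 + T)/(T + sqrt(5 + T)) (b(T) = (T + 33)/(T + sqrt(T + 5)) = (33 + T)/(T + sqrt(5 + T)))
-1311 - ((-45 + (19*18 + 17)) + b(-34)) = -1311 - ((-45 + (19*18 + 17)) + (33 - 34)/(-34 + sqrt(5 - 34))) = -1311 - ((-45 + (342 + 17)) - 1/(-34 + sqrt(-29))) = -1311 - ((-45 + 359) - 1/(-34 + I*sqrt(29))) = -1311 - (314 - 1/(-34 + I*sqrt(29))) = -1311 + (-314 + 1/(-34 + I*sqrt(29))) = -1625 + 1/(-34 + I*sqrt(29))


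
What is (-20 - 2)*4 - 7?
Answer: -95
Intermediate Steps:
(-20 - 2)*4 - 7 = -22*4 - 7 = -88 - 7 = -95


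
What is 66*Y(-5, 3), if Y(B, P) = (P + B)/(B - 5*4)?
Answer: 132/25 ≈ 5.2800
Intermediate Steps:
Y(B, P) = (B + P)/(-20 + B) (Y(B, P) = (B + P)/(B - 20) = (B + P)/(-20 + B))
66*Y(-5, 3) = 66*((-5 + 3)/(-20 - 5)) = 66*(-2/(-25)) = 66*(-1/25*(-2)) = 66*(2/25) = 132/25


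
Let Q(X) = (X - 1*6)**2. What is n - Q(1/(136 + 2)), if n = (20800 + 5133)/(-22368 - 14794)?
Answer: -12955018775/353856564 ≈ -36.611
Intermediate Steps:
Q(X) = (-6 + X)**2 (Q(X) = (X - 6)**2 = (-6 + X)**2)
n = -25933/37162 (n = 25933/(-37162) = 25933*(-1/37162) = -25933/37162 ≈ -0.69784)
n - Q(1/(136 + 2)) = -25933/37162 - (-6 + 1/(136 + 2))**2 = -25933/37162 - (-6 + 1/138)**2 = -25933/37162 - (-827/138)**2 = -25933/37162 - 1*683929/19044 = -25933/37162 - 683929/19044 = -12955018775/353856564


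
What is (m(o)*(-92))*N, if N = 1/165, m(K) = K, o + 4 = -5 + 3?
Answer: 184/55 ≈ 3.3455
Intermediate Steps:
o = -6 (o = -4 + (-5 + 3) = -4 - 2 = -6)
N = 1/165 ≈ 0.0060606
(m(o)*(-92))*N = -6*(-92)*(1/165) = 552*(1/165) = 184/55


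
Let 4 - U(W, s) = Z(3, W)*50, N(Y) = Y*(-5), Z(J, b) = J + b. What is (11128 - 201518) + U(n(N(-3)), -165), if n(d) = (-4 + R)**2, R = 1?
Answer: -190986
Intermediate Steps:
N(Y) = -5*Y
n(d) = 9 (n(d) = (-4 + 1)**2 = (-3)**2 = 9)
U(W, s) = -146 - 50*W (U(W, s) = 4 - (3 + W)*50 = 4 - (150 + 50*W) = 4 + (-150 - 50*W) = -146 - 50*W)
(11128 - 201518) + U(n(N(-3)), -165) = (11128 - 201518) + (-146 - 50*9) = -190390 + (-146 - 450) = -190390 - 596 = -190986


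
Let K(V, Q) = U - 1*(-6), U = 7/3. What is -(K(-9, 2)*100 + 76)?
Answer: -2728/3 ≈ -909.33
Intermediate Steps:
U = 7/3 (U = 7*(1/3) = 7/3 ≈ 2.3333)
K(V, Q) = 25/3 (K(V, Q) = 7/3 - 1*(-6) = 7/3 + 6 = 25/3)
-(K(-9, 2)*100 + 76) = -((25/3)*100 + 76) = -(2500/3 + 76) = -1*2728/3 = -2728/3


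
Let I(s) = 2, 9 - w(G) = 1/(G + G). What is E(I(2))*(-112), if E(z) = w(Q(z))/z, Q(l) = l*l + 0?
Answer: -497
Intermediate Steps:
Q(l) = l**2 (Q(l) = l**2 + 0 = l**2)
w(G) = 9 - 1/(2*G) (w(G) = 9 - 1/(G + G) = 9 - 1/(2*G))
E(z) = (9 - 1/(2*z**2))/z
E(I(2))*(-112) = (9/2 - 1/2/2**3)*(-112) = (9*(1/2) - 1/2*1/8)*(-112) = (9/2 - 1/16)*(-112) = (71/16)*(-112) = -497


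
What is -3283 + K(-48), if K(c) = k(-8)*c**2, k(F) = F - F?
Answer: -3283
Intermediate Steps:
k(F) = 0
K(c) = 0 (K(c) = 0*c**2 = 0)
-3283 + K(-48) = -3283 + 0 = -3283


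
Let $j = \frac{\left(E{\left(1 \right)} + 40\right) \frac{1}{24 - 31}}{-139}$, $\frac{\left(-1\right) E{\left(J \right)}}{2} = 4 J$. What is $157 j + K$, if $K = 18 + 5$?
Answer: $\frac{27403}{973} \approx 28.163$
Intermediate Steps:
$E{\left(J \right)} = - 8 J$ ($E{\left(J \right)} = - 2 \cdot 4 J = - 8 J$)
$K = 23$
$j = \frac{32}{973}$ ($j = \frac{\left(\left(-8\right) 1 + 40\right) \frac{1}{24 - 31}}{-139} = \frac{-8 + 40}{-7} \left(- \frac{1}{139}\right) = 32 \left(- \frac{1}{7}\right) \left(- \frac{1}{139}\right) = \left(- \frac{32}{7}\right) \left(- \frac{1}{139}\right) = \frac{32}{973} \approx 0.032888$)
$157 j + K = 157 \cdot \frac{32}{973} + 23 = \frac{5024}{973} + 23 = \frac{27403}{973}$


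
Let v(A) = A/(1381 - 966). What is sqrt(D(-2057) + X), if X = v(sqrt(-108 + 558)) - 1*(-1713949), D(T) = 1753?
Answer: sqrt(11819471078 + 249*sqrt(2))/83 ≈ 1309.8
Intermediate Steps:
v(A) = A/415
X = 1713949 + 3*sqrt(2)/83 (X = sqrt(-108 + 558)/415 - 1*(-1713949) = sqrt(450)/415 + 1713949 = (15*sqrt(2))/415 + 1713949 = 3*sqrt(2)/83 + 1713949 = 1713949 + 3*sqrt(2)/83 ≈ 1.7139e+6)
sqrt(D(-2057) + X) = sqrt(1753 + (1713949 + 3*sqrt(2)/83)) = sqrt(1715702 + 3*sqrt(2)/83)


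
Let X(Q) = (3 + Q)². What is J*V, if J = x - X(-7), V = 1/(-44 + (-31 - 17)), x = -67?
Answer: 83/92 ≈ 0.90217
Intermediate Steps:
V = -1/92 (V = 1/(-44 - 48) = 1/(-92) = -1/92 ≈ -0.010870)
J = -83 (J = -67 - (3 - 7)² = -67 - 1*(-4)² = -67 - 1*16 = -67 - 16 = -83)
J*V = -83*(-1/92) = 83/92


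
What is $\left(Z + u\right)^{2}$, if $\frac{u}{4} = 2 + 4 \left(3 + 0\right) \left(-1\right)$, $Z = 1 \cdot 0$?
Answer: $1600$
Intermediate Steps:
$Z = 0$
$u = -40$ ($u = 4 \left(2 + 4 \left(3 + 0\right) \left(-1\right)\right) = 4 \left(2 + 4 \cdot 3 \left(-1\right)\right) = 4 \left(2 + 12 \left(-1\right)\right) = 4 \left(2 - 12\right) = 4 \left(-10\right) = -40$)
$\left(Z + u\right)^{2} = \left(0 - 40\right)^{2} = \left(-40\right)^{2} = 1600$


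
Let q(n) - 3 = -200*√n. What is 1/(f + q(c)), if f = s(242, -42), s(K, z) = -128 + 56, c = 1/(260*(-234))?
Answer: -104949/7242481 + 390*I*√10/7242481 ≈ -0.014491 + 0.00017029*I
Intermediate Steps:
c = -1/60840 (c = (1/260)*(-1/234) = -1/60840 ≈ -1.6437e-5)
s(K, z) = -72
f = -72
q(n) = 3 - 200*√n
1/(f + q(c)) = 1/(-72 + (3 - 10*I*√10/39)) = 1/(-69 - 10*I*√10/39)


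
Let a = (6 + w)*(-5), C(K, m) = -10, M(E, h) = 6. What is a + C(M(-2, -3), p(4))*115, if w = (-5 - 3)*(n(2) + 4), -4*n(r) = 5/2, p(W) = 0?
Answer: -1045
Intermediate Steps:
n(r) = -5/8 (n(r) = -5/(4*2) = -¼*5/2 = -5/8)
w = -27 (w = (-5 - 3)*(-5/8 + 4) = -8*27/8 = -27)
a = 105 (a = (6 - 27)*(-5) = -21*(-5) = 105)
a + C(M(-2, -3), p(4))*115 = 105 - 10*115 = 105 - 1150 = -1045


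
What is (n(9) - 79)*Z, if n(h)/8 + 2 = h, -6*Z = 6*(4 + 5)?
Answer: 207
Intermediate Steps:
Z = -9 (Z = -(4 + 5) = -9 ≈ -9.0000)
n(h) = -16 + 8*h
(n(9) - 79)*Z = ((-16 + 8*9) - 79)*(-9) = ((-16 + 72) - 79)*(-9) = (56 - 79)*(-9) = -23*(-9) = 207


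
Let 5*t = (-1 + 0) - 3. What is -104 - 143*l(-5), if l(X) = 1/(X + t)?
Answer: -2301/29 ≈ -79.345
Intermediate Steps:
t = -⅘ (t = ((-1 + 0) - 3)/5 = (-1 - 3)/5 = (⅕)*(-4) = -⅘ ≈ -0.80000)
l(X) = 1/(-⅘ + X) (l(X) = 1/(X - ⅘) = 1/(-⅘ + X))
-104 - 143*l(-5) = -104 - 715/(-4 + 5*(-5)) = -104 - 715/(-4 - 25) = -104 - 715/(-29) = -104 - 715*(-1)/29 = -104 - 143*(-5/29) = -104 + 715/29 = -2301/29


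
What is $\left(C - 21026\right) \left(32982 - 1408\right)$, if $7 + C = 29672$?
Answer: $272767786$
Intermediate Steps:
$C = 29665$ ($C = -7 + 29672 = 29665$)
$\left(C - 21026\right) \left(32982 - 1408\right) = \left(29665 - 21026\right) \left(32982 - 1408\right) = 8639 \cdot 31574 = 272767786$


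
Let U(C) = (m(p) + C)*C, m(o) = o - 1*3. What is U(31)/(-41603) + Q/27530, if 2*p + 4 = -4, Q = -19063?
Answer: -813560309/1145330590 ≈ -0.71033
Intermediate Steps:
p = -4 (p = -2 + (½)*(-4) = -2 - 2 = -4)
m(o) = -3 + o (m(o) = o - 3 = -3 + o)
U(C) = C*(-7 + C) (U(C) = ((-3 - 4) + C)*C = (-7 + C)*C = C*(-7 + C))
U(31)/(-41603) + Q/27530 = (31*(-7 + 31))/(-41603) - 19063/27530 = (31*24)*(-1/41603) - 19063*1/27530 = 744*(-1/41603) - 19063/27530 = -744/41603 - 19063/27530 = -813560309/1145330590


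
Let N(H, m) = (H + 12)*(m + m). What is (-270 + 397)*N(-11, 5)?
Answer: 1270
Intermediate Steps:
N(H, m) = 2*m*(12 + H) (N(H, m) = (12 + H)*(2*m) = 2*m*(12 + H))
(-270 + 397)*N(-11, 5) = (-270 + 397)*(2*5*(12 - 11)) = 127*(2*5*1) = 127*10 = 1270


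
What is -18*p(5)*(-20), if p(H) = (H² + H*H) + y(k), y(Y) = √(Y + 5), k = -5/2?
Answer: 18000 + 180*√10 ≈ 18569.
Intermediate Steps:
k = -5/2 (k = -5*½ = -5/2 ≈ -2.5000)
y(Y) = √(5 + Y)
p(H) = √10/2 + 2*H² (p(H) = (H² + H*H) + √(5 - 5/2) = (H² + H²) + √(5/2) = 2*H² + √10/2 = √10/2 + 2*H²)
-18*p(5)*(-20) = -18*(√10/2 + 2*5²)*(-20) = -18*(√10/2 + 2*25)*(-20) = -18*(√10/2 + 50)*(-20) = -18*(50 + √10/2)*(-20) = (-900 - 9*√10)*(-20) = 18000 + 180*√10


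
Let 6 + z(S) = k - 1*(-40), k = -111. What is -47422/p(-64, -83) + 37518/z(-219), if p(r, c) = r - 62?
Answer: -76841/693 ≈ -110.88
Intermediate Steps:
z(S) = -77 (z(S) = -6 + (-111 - 1*(-40)) = -6 + (-111 + 40) = -6 - 71 = -77)
p(r, c) = -62 + r
-47422/p(-64, -83) + 37518/z(-219) = -47422/(-62 - 64) + 37518/(-77) = -47422/(-126) + 37518*(-1/77) = -47422*(-1/126) - 37518/77 = 23711/63 - 37518/77 = -76841/693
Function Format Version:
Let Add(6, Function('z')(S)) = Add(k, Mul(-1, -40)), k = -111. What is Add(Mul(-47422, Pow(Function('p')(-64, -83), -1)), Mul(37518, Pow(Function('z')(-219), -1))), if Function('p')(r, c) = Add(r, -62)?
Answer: Rational(-76841, 693) ≈ -110.88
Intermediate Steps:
Function('z')(S) = -77 (Function('z')(S) = Add(-6, Add(-111, Mul(-1, -40))) = Add(-6, Add(-111, 40)) = Add(-6, -71) = -77)
Function('p')(r, c) = Add(-62, r)
Add(Mul(-47422, Pow(Function('p')(-64, -83), -1)), Mul(37518, Pow(Function('z')(-219), -1))) = Add(Mul(-47422, Pow(Add(-62, -64), -1)), Mul(37518, Pow(-77, -1))) = Add(Mul(-47422, Pow(-126, -1)), Mul(37518, Rational(-1, 77))) = Add(Mul(-47422, Rational(-1, 126)), Rational(-37518, 77)) = Add(Rational(23711, 63), Rational(-37518, 77)) = Rational(-76841, 693)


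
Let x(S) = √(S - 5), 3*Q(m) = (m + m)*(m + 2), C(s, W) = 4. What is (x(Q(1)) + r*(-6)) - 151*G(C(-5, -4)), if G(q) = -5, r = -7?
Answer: 797 + I*√3 ≈ 797.0 + 1.732*I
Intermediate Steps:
Q(m) = 2*m*(2 + m)/3 (Q(m) = ((m + m)*(m + 2))/3 = ((2*m)*(2 + m))/3 = (2*m*(2 + m))/3 = 2*m*(2 + m)/3)
x(S) = √(-5 + S)
(x(Q(1)) + r*(-6)) - 151*G(C(-5, -4)) = (√(-5 + (⅔)*1*(2 + 1)) - 7*(-6)) - 151*(-5) = (√(-5 + (⅔)*1*3) + 42) + 755 = (√(-5 + 2) + 42) + 755 = (√(-3) + 42) + 755 = (I*√3 + 42) + 755 = (42 + I*√3) + 755 = 797 + I*√3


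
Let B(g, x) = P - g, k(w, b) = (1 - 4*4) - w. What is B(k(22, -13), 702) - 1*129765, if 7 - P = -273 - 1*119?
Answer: -129329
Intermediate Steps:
P = 399 (P = 7 - (-273 - 1*119) = 7 - (-273 - 119) = 7 - 1*(-392) = 7 + 392 = 399)
k(w, b) = -15 - w (k(w, b) = (1 - 16) - w = -15 - w)
B(g, x) = 399 - g
B(k(22, -13), 702) - 1*129765 = (399 - (-15 - 1*22)) - 1*129765 = (399 - (-15 - 22)) - 129765 = (399 - 1*(-37)) - 129765 = (399 + 37) - 129765 = 436 - 129765 = -129329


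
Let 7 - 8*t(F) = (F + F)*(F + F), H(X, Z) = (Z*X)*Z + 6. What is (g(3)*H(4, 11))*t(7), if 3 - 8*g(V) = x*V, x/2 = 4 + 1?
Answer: 1250235/32 ≈ 39070.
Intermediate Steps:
x = 10 (x = 2*(4 + 1) = 2*5 = 10)
H(X, Z) = 6 + X*Z² (H(X, Z) = (X*Z)*Z + 6 = X*Z² + 6 = 6 + X*Z²)
g(V) = 3/8 - 5*V/4
t(F) = 7/8 - F²/2 (t(F) = 7/8 - (F + F)*(F + F)/8 = 7/8 - 2*F*2*F/8 = 7/8 - F²/2)
(g(3)*H(4, 11))*t(7) = ((3/8 - 5/4*3)*(6 + 4*11²))*(7/8 - ½*7²) = ((3/8 - 15/4)*(6 + 4*121))*(7/8 - ½*49) = (-27*(6 + 484)/8)*(7/8 - 49/2) = -27/8*490*(-189/8) = -6615/4*(-189/8) = 1250235/32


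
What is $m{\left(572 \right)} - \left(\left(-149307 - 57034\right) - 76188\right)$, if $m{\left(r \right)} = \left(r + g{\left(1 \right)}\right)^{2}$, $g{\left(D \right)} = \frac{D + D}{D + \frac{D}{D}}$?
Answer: $610858$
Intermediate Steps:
$g{\left(D \right)} = \frac{2 D}{1 + D}$ ($g{\left(D \right)} = \frac{2 D}{D + 1} = \frac{2 D}{1 + D}$)
$m{\left(r \right)} = \left(1 + r\right)^{2}$ ($m{\left(r \right)} = \left(r + 2 \cdot 1 \frac{1}{1 + 1}\right)^{2} = \left(r + 2 \cdot 1 \cdot \frac{1}{2}\right)^{2} = \left(r + 1\right)^{2} = \left(1 + r\right)^{2}$)
$m{\left(572 \right)} - \left(\left(-149307 - 57034\right) - 76188\right) = \left(1 + 572\right)^{2} - \left(\left(-149307 - 57034\right) - 76188\right) = 573^{2} - \left(-206341 - 76188\right) = 328329 - -282529 = 328329 + 282529 = 610858$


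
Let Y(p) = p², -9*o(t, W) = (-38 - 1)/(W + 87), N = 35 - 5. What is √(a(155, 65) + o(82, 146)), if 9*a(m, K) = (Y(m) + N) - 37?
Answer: √1303922289/699 ≈ 51.659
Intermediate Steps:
N = 30
o(t, W) = 13/(3*(87 + W)) (o(t, W) = -(-38 - 1)/(9*(W + 87)) = -(-13)/(3*(87 + W)) = 13/(3*(87 + W)))
a(m, K) = -7/9 + m²/9 (a(m, K) = ((m² + 30) - 37)/9 = ((30 + m²) - 37)/9 = (-7 + m²)/9 = -7/9 + m²/9)
√(a(155, 65) + o(82, 146)) = √((-7/9 + (⅑)*155²) + 13/(3*(87 + 146))) = √((-7/9 + (⅑)*24025) + (13/3)/233) = √((-7/9 + 24025/9) + (13/3)*(1/233)) = √(8006/3 + 13/699) = √(1865411/699) = √1303922289/699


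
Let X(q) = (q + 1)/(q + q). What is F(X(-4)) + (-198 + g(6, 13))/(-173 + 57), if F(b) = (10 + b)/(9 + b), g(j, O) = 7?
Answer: 23953/8700 ≈ 2.7532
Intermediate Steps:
X(q) = (1 + q)/(2*q) (X(q) = (1 + q)/((2*q)) = (1 + q)*(1/(2*q)) = (1 + q)/(2*q))
F(b) = (10 + b)/(9 + b)
F(X(-4)) + (-198 + g(6, 13))/(-173 + 57) = (10 + (½)*(1 - 4)/(-4))/(9 + (½)*(1 - 4)/(-4)) + (-198 + 7)/(-173 + 57) = (10 + (½)*(-¼)*(-3))/(9 + (½)*(-¼)*(-3)) - 191/(-116) = (10 + 3/8)/(9 + 3/8) - 191*(-1/116) = (83/8)/(75/8) + 191/116 = (8/75)*(83/8) + 191/116 = 83/75 + 191/116 = 23953/8700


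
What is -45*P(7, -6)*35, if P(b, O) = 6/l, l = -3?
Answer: 3150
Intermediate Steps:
P(b, O) = -2 (P(b, O) = 6/(-3) = 6*(-⅓) = -2)
-45*P(7, -6)*35 = -45*(-2)*35 = 90*35 = 3150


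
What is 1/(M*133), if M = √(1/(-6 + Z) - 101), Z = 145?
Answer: -I*√1951282/1867054 ≈ -0.00074818*I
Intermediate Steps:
M = I*√1951282/139 (M = √(1/(-6 + 145) - 101) = √(1/139 - 101) = √(-14038/139) = I*√1951282/139 ≈ 10.05*I)
1/(M*133) = 1/((I*√1951282/139)*133) = 1/(133*I*√1951282/139) = -I*√1951282/1867054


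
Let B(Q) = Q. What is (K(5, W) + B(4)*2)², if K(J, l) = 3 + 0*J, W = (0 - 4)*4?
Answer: 121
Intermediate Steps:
W = -16 (W = -4*4 = -16)
K(J, l) = 3 (K(J, l) = 3 + 0 = 3)
(K(5, W) + B(4)*2)² = (3 + 4*2)² = (3 + 8)² = 11² = 121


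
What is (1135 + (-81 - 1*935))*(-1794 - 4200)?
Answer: -713286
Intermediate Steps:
(1135 + (-81 - 1*935))*(-1794 - 4200) = (1135 + (-81 - 935))*(-5994) = (1135 - 1016)*(-5994) = 119*(-5994) = -713286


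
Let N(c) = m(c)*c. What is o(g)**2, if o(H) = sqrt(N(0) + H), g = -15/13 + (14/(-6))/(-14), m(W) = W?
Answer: -77/78 ≈ -0.98718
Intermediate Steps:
g = -77/78 (g = -15*1/13 + (14*(-1/6))*(-1/14) = -15/13 - 7/3*(-1/14) = -15/13 + 1/6 = -77/78 ≈ -0.98718)
N(c) = c**2 (N(c) = c*c = c**2)
o(H) = sqrt(H) (o(H) = sqrt(0**2 + H) = sqrt(0 + H) = sqrt(H))
o(g)**2 = (sqrt(-77/78))**2 = (I*sqrt(6006)/78)**2 = -77/78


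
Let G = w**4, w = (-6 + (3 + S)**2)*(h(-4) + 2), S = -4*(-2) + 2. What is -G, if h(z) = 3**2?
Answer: -10335254092801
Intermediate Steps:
h(z) = 9
S = 10 (S = 8 + 2 = 10)
w = 1793 (w = (-6 + (3 + 10)**2)*(9 + 2) = (-6 + 13**2)*11 = (-6 + 169)*11 = 163*11 = 1793)
G = 10335254092801 (G = 1793**4 = 10335254092801)
-G = -1*10335254092801 = -10335254092801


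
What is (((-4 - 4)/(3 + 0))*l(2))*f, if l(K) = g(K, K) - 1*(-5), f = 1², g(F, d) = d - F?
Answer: -40/3 ≈ -13.333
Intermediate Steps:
f = 1
l(K) = 5 (l(K) = (K - K) - 1*(-5) = 0 + 5 = 5)
(((-4 - 4)/(3 + 0))*l(2))*f = (((-4 - 4)/(3 + 0))*5)*1 = (-8/3*5)*1 = (-8*⅓*5)*1 = -8/3*5*1 = -40/3*1 = -40/3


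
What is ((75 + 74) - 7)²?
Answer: 20164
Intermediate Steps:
((75 + 74) - 7)² = (149 - 7)² = 142² = 20164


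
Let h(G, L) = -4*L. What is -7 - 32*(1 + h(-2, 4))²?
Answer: -7207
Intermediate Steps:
-7 - 32*(1 + h(-2, 4))² = -7 - 32*(1 - 4*4)² = -7 - 32*(1 - 16)² = -7 - 32*(-15)² = -7 - 32*225 = -7 - 7200 = -7207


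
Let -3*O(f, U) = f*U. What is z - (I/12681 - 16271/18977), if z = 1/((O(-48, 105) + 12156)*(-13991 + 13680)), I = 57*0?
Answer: 70014028939/81657955092 ≈ 0.85741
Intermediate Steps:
I = 0
O(f, U) = -U*f/3 (O(f, U) = -f*U/3 = -U*f/3)
z = -1/4302996 (z = 1/((-1/3*105*(-48) + 12156)*(-13991 + 13680)) = 1/((1680 + 12156)*(-311)) = 1/(13836*(-311)) = 1/(-4302996) = -1/4302996 ≈ -2.3240e-7)
z - (I/12681 - 16271/18977) = -1/4302996 - (0/12681 - 16271/18977) = -1/4302996 - (0*(1/12681) - 16271*1/18977) = -1/4302996 - (0 - 16271/18977) = -1/4302996 - 1*(-16271/18977) = -1/4302996 + 16271/18977 = 70014028939/81657955092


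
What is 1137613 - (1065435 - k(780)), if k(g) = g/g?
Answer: 72179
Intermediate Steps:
k(g) = 1
1137613 - (1065435 - k(780)) = 1137613 - (1065435 - 1*1) = 1137613 - (1065435 - 1) = 1137613 - 1*1065434 = 1137613 - 1065434 = 72179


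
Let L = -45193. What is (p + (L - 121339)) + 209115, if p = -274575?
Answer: -231992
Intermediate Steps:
(p + (L - 121339)) + 209115 = (-274575 + (-45193 - 121339)) + 209115 = (-274575 - 166532) + 209115 = -441107 + 209115 = -231992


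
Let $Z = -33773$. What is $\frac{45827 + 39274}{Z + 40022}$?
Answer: $\frac{28367}{2083} \approx 13.618$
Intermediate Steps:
$\frac{45827 + 39274}{Z + 40022} = \frac{45827 + 39274}{-33773 + 40022} = \frac{85101}{6249} = 85101 \cdot \frac{1}{6249} = \frac{28367}{2083}$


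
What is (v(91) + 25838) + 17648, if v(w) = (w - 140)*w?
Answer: 39027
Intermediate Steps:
v(w) = w*(-140 + w) (v(w) = (-140 + w)*w = w*(-140 + w))
(v(91) + 25838) + 17648 = (91*(-140 + 91) + 25838) + 17648 = (91*(-49) + 25838) + 17648 = (-4459 + 25838) + 17648 = 21379 + 17648 = 39027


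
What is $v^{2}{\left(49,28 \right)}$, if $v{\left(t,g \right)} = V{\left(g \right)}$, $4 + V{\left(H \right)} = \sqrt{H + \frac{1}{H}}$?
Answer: $\frac{\left(56 - \sqrt{5495}\right)^{2}}{196} \approx 1.6767$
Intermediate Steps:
$V{\left(H \right)} = -4 + \sqrt{H + \frac{1}{H}}$
$v{\left(t,g \right)} = -4 + \sqrt{g + \frac{1}{g}}$
$v^{2}{\left(49,28 \right)} = \left(-4 + \sqrt{28 + \frac{1}{28}}\right)^{2} = \left(-4 + \sqrt{\frac{785}{28}}\right)^{2} = \left(-4 + \frac{\sqrt{5495}}{14}\right)^{2}$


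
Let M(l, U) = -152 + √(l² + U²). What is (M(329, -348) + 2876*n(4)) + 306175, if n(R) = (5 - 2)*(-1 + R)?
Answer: 331907 + √229345 ≈ 3.3239e+5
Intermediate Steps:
M(l, U) = -152 + √(U² + l²)
n(R) = -3 + 3*R (n(R) = 3*(-1 + R) = -3 + 3*R)
(M(329, -348) + 2876*n(4)) + 306175 = ((-152 + √((-348)² + 329²)) + 2876*(-3 + 3*4)) + 306175 = ((-152 + √(121104 + 108241)) + 2876*(-3 + 12)) + 306175 = ((-152 + √229345) + 2876*9) + 306175 = ((-152 + √229345) + 25884) + 306175 = (25732 + √229345) + 306175 = 331907 + √229345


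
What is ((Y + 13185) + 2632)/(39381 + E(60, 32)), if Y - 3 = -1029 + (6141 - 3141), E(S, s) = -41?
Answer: 17791/39340 ≈ 0.45224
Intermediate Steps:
Y = 1974 (Y = 3 + (-1029 + (6141 - 3141)) = 3 + (-1029 + 3000) = 3 + 1971 = 1974)
((Y + 13185) + 2632)/(39381 + E(60, 32)) = ((1974 + 13185) + 2632)/(39381 - 41) = (15159 + 2632)/39340 = 17791*(1/39340) = 17791/39340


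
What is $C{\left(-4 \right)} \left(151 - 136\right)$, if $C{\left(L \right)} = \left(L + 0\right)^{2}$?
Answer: $240$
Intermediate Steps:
$C{\left(L \right)} = L^{2}$
$C{\left(-4 \right)} \left(151 - 136\right) = \left(-4\right)^{2} \left(151 - 136\right) = 16 \cdot 15 = 240$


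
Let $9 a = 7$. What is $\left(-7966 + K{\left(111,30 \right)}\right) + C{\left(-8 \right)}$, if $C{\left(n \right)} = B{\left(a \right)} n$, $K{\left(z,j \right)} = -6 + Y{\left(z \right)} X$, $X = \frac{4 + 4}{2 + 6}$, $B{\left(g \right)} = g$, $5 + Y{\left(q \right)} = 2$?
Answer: $- \frac{71831}{9} \approx -7981.2$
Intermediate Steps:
$a = \frac{7}{9}$ ($a = \frac{1}{9} \cdot 7 = \frac{7}{9} \approx 0.77778$)
$Y{\left(q \right)} = -3$ ($Y{\left(q \right)} = -5 + 2 = -3$)
$X = 1$ ($X = \frac{8}{8} = 8 \cdot \frac{1}{8} = 1$)
$K{\left(z,j \right)} = -9$ ($K{\left(z,j \right)} = -6 - 3 = -9$)
$C{\left(n \right)} = \frac{7 n}{9}$
$\left(-7966 + K{\left(111,30 \right)}\right) + C{\left(-8 \right)} = \left(-7966 - 9\right) + \frac{7}{9} \left(-8\right) = -7975 - \frac{56}{9} = - \frac{71831}{9}$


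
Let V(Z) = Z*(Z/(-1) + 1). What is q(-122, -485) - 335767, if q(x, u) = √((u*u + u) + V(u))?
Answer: -335767 + I*√970 ≈ -3.3577e+5 + 31.145*I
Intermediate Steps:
V(Z) = Z*(1 - Z) (V(Z) = Z*(Z*(-1) + 1) = Z*(-Z + 1) = Z*(1 - Z))
q(x, u) = √(u + u² + u*(1 - u)) (q(x, u) = √((u*u + u) + u*(1 - u)) = √((u² + u) + u*(1 - u)) = √((u + u²) + u*(1 - u)) = √(u + u² + u*(1 - u)))
q(-122, -485) - 335767 = √2*√(-485) - 335767 = √2*(I*√485) - 335767 = I*√970 - 335767 = -335767 + I*√970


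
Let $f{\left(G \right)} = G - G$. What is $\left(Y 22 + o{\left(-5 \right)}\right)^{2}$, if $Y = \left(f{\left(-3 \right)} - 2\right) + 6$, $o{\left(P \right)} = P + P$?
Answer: $6084$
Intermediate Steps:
$f{\left(G \right)} = 0$
$o{\left(P \right)} = 2 P$
$Y = 4$ ($Y = \left(0 - 2\right) + 6 = -2 + 6 = 4$)
$\left(Y 22 + o{\left(-5 \right)}\right)^{2} = \left(4 \cdot 22 + 2 \left(-5\right)\right)^{2} = \left(88 - 10\right)^{2} = 78^{2} = 6084$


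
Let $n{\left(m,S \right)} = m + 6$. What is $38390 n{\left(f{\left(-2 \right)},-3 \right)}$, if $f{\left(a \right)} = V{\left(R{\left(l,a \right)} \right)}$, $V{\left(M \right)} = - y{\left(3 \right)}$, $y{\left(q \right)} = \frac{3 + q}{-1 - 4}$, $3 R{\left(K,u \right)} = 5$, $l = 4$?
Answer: $276408$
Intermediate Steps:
$R{\left(K,u \right)} = \frac{5}{3}$ ($R{\left(K,u \right)} = \frac{1}{3} \cdot 5 = \frac{5}{3}$)
$y{\left(q \right)} = - \frac{3}{5} - \frac{q}{5}$ ($y{\left(q \right)} = \frac{3 + q}{-5} = \left(3 + q\right) \left(- \frac{1}{5}\right) = - \frac{3}{5} - \frac{q}{5}$)
$V{\left(M \right)} = \frac{6}{5}$ ($V{\left(M \right)} = - (- \frac{3}{5} - \frac{3}{5}) = \left(-1\right) \left(- \frac{6}{5}\right) = \frac{6}{5}$)
$f{\left(a \right)} = \frac{6}{5}$
$n{\left(m,S \right)} = 6 + m$
$38390 n{\left(f{\left(-2 \right)},-3 \right)} = 38390 \left(6 + \frac{6}{5}\right) = 38390 \cdot \frac{36}{5} = 276408$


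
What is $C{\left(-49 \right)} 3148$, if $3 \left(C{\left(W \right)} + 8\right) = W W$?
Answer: $\frac{7482796}{3} \approx 2.4943 \cdot 10^{6}$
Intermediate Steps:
$C{\left(W \right)} = -8 + \frac{W^{2}}{3}$ ($C{\left(W \right)} = -8 + \frac{W W}{3} = -8 + \frac{W^{2}}{3}$)
$C{\left(-49 \right)} 3148 = \left(-8 + \frac{\left(-49\right)^{2}}{3}\right) 3148 = \left(-8 + \frac{1}{3} \cdot 2401\right) 3148 = \left(-8 + \frac{2401}{3}\right) 3148 = \frac{2377}{3} \cdot 3148 = \frac{7482796}{3}$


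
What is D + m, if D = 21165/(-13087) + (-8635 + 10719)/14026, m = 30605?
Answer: 2808765510764/91779131 ≈ 30604.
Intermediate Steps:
D = -134793491/91779131 (D = 21165*(-1/13087) + 2084*(1/14026) = -21165/13087 + 1042/7013 = -134793491/91779131 ≈ -1.4687)
D + m = -134793491/91779131 + 30605 = 2808765510764/91779131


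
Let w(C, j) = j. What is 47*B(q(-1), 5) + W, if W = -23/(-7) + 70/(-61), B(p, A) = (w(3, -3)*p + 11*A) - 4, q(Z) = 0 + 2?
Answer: 904018/427 ≈ 2117.1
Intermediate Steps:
q(Z) = 2
B(p, A) = -4 - 3*p + 11*A (B(p, A) = (-3*p + 11*A) - 4 = -4 - 3*p + 11*A)
W = 913/427 (W = -23*(-⅐) + 70*(-1/61) = 23/7 - 70/61 = 913/427 ≈ 2.1382)
47*B(q(-1), 5) + W = 47*(-4 - 3*2 + 11*5) + 913/427 = 47*(-4 - 6 + 55) + 913/427 = 47*45 + 913/427 = 2115 + 913/427 = 904018/427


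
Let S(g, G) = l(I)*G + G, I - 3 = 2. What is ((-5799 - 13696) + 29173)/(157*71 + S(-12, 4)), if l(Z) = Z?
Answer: 9678/11171 ≈ 0.86635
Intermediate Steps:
I = 5 (I = 3 + 2 = 5)
S(g, G) = 6*G (S(g, G) = 5*G + G = 6*G)
((-5799 - 13696) + 29173)/(157*71 + S(-12, 4)) = ((-5799 - 13696) + 29173)/(157*71 + 6*4) = (-19495 + 29173)/(11147 + 24) = 9678/11171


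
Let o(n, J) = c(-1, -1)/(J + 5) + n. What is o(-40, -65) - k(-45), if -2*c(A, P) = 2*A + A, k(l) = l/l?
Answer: -1641/40 ≈ -41.025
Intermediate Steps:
k(l) = 1
c(A, P) = -3*A/2 (c(A, P) = -(2*A + A)/2 = -3*A/2)
o(n, J) = n + 3/(2*(5 + J)) (o(n, J) = (-3/2*(-1))/(J + 5) + n = 3/(2*(5 + J)) + n = n + 3/(2*(5 + J)))
o(-40, -65) - k(-45) = (3/2 + 5*(-40) - 65*(-40))/(5 - 65) - 1*1 = (3/2 - 200 + 2600)/(-60) - 1 = -1/60*4803/2 - 1 = -1601/40 - 1 = -1641/40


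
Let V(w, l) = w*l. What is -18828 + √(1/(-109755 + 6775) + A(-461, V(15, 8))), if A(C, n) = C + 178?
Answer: -18828 + 3*I*√83366146005/51490 ≈ -18828.0 + 16.823*I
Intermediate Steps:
V(w, l) = l*w
A(C, n) = 178 + C
-18828 + √(1/(-109755 + 6775) + A(-461, V(15, 8))) = -18828 + √(1/(-109755 + 6775) + (178 - 461)) = -18828 + √(1/(-102980) - 283) = -18828 + √(-1/102980 - 283) = -18828 + √(-29143341/102980) = -18828 + 3*I*√83366146005/51490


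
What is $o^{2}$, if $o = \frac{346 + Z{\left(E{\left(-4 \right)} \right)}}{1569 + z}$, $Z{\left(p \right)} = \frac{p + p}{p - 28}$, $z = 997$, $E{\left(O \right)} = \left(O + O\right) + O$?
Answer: $\frac{3003289}{164608900} \approx 0.018245$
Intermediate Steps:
$E{\left(O \right)} = 3 O$ ($E{\left(O \right)} = 2 O + O = 3 O$)
$Z{\left(p \right)} = \frac{2 p}{-28 + p}$
$o = \frac{1733}{12830}$ ($o = \frac{346 + \frac{2 \cdot 3 \left(-4\right)}{-28 + 3 \left(-4\right)}}{1569 + 997} = \frac{346 + 2 \left(-12\right) \frac{1}{-28 - 12}}{2566} = \left(346 + 2 \left(-12\right) \frac{1}{-40}\right) \frac{1}{2566} = \left(346 + 2 \left(-12\right) \left(- \frac{1}{40}\right)\right) \frac{1}{2566} = \left(346 + \frac{3}{5}\right) \frac{1}{2566} = \frac{1733}{5} \cdot \frac{1}{2566} = \frac{1733}{12830} \approx 0.13507$)
$o^{2} = \left(\frac{1733}{12830}\right)^{2} = \frac{3003289}{164608900}$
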